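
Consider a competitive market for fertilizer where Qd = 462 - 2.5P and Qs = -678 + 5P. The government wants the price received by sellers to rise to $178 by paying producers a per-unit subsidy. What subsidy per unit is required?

Required subsidy s = $78 per unit

At a seller price of 178, quantity supplied is -678 + 5·178 = 212.
Buyers absorb 212 only when they pay Pb with 462 − 2.5·Pb = 212, i.e. Pb = 100.
s = Ps − Pb = 178 − 100 = 78.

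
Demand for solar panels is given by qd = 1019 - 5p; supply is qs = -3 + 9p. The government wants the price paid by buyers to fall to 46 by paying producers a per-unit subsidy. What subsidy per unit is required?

Required subsidy s = 42 per unit

At a buyer price of 46, quantity demanded is 1019 − 5·46 = 789.
Sellers supply 789 only when they receive ps with -3 + 9·ps = 789, i.e. ps = 88.
s = ps − pb = 88 − 46 = 42.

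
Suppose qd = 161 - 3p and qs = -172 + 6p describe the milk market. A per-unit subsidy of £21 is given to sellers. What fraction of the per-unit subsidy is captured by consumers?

Consumer share = 2/3

Pre-subsidy: 161 - 3p = -172 + 6p gives p* = 37, q* = 50.
With the subsidy, sellers receive ps = pb + 21 for each unit, where pb is the price buyers pay.
Supply in terms of pb becomes qs = -172 + 6(pb + 21) = -46 + 6pb. Setting this equal to demand: 161 - 3pb = -46 + 6pb, so pb = 23.
Sellers receive ps = 23 + 21 = 44; q' = 161 − 3·23 = 92.
Buyers' price falls by p* − pb = 37 − 23 = 14; sellers' price rises by ps − p* = 44 − 37 = 7.
So consumers capture 14/21 = 2/3 of each unit of subsidy.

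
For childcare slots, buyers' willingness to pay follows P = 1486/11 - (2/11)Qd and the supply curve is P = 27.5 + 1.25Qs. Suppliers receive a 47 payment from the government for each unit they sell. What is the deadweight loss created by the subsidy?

Deadweight loss = 48598/63

Pre-subsidy: 1486/11 - (2/11)Q = 27.5 + 1.25Q gives Q* = 526/7 and P* = 850/7.
With the subsidy, sellers receive Ps = Pb + 47 for each unit, where Pb is the price buyers pay.
On the curves, Pb = 1486/11 - (2/11)Q and Ps = 27.5 + 1.25Q; the wedge Ps − Pb = 47 gives 27.5 + 1.25Q − (1486/11 - (2/11)Q) = 47, so Q' = 6802/63.
Then Pb = 1486/11 − (2/11)·(6802/63) = 7274/63 and Ps = 27.5 + 1.25·(6802/63) = 10235/63.
The subsidy expands output by 6802/63 − 526/7 = 2068/63 past the efficient level; on those units the gap between marginal cost and willingness to pay runs from 0 up to 47.
DWL = ½ × 47 × 2068/63 = 48598/63.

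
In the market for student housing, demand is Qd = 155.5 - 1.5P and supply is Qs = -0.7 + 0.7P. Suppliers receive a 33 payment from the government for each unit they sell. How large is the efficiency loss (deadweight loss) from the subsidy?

Deadweight loss = 259.875

Pre-subsidy: 155.5 - 1.5P = -0.7 + 0.7P gives P* = 71, Q* = 49.
With the subsidy, sellers receive Ps = Pb + 33 for each unit, where Pb is the price buyers pay.
Supply in terms of Pb becomes Qs = -0.7 + 0.7(Pb + 33) = 22.4 + 0.7Pb. Setting this equal to demand: 155.5 - 1.5Pb = 22.4 + 0.7Pb, so Pb = 60.5.
Sellers receive Ps = 60.5 + 33 = 93.5; Q' = 155.5 − 1.5·60.5 = 64.75.
The subsidy expands output by 64.75 − 49 = 15.75 past the efficient level; on those units the gap between marginal cost and willingness to pay runs from 0 up to 33.
DWL = ½ × 33 × 15.75 = 259.875.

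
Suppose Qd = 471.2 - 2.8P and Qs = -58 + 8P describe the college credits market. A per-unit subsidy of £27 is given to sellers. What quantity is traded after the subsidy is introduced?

Pre-subsidy: 471.2 - 2.8P = -58 + 8P gives P* = 49, Q* = 334.
With the subsidy, sellers receive Ps = Pb + 27 for each unit, where Pb is the price buyers pay.
Supply in terms of Pb becomes Qs = -58 + 8(Pb + 27) = 158 + 8Pb. Setting this equal to demand: 471.2 - 2.8Pb = 158 + 8Pb, so Pb = 29.
Sellers receive Ps = 29 + 27 = 56; Q' = 471.2 − 2.8·29 = 390.

Q' = 390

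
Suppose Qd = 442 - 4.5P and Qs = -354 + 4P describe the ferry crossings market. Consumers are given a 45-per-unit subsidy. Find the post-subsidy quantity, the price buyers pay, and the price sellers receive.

Pre-subsidy: 442 - 4.5P = -354 + 4P gives P* = 1592/17, Q* = 350/17.
With the rebate, buyers effectively pay Pb = Ps − 45, where Ps is the price sellers receive.
Demand in terms of Ps becomes Qd = 442 − 4.5(Ps − 45) = 644.5 - 4.5Ps. Setting this equal to supply: 644.5 - 4.5Ps = -354 + 4Ps, so Ps = 1997/17.
Buyers pay Pb = 1997/17 − 45 = 1232/17; Q' = -354 + 4·(1997/17) = 1970/17.

Q' = 1970/17; buyers pay 1232/17; sellers receive 1997/17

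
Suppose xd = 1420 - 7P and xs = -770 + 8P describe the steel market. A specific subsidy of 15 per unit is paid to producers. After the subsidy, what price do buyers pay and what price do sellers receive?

Buyers pay 138; sellers receive 153

Pre-subsidy: 1420 - 7P = -770 + 8P gives P* = 146, x* = 398.
With the subsidy, sellers receive Ps = Pb + 15 for each unit, where Pb is the price buyers pay.
Supply in terms of Pb becomes xs = -770 + 8(Pb + 15) = -650 + 8Pb. Setting this equal to demand: 1420 - 7Pb = -650 + 8Pb, so Pb = 138.
Sellers receive Ps = 138 + 15 = 153; x' = 1420 − 7·138 = 454.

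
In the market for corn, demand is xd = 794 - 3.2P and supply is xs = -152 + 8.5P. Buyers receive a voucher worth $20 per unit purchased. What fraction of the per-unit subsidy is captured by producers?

Pre-subsidy: 794 - 3.2P = -152 + 8.5P gives P* = 9460/117, x* = 62626/117.
With the rebate, buyers effectively pay Pb = Ps − 20, where Ps is the price sellers receive.
Demand in terms of Ps becomes xd = 794 − 3.2(Ps − 20) = 858 - 3.2Ps. Setting this equal to supply: 858 - 3.2Ps = -152 + 8.5Ps, so Ps = 10100/117.
Buyers pay Pb = 10100/117 − 20 = 7760/117; x' = -152 + 8.5·(10100/117) = 68066/117.
Buyers' price falls by P* − Pb = 9460/117 − 7760/117 = 1700/117; sellers' price rises by Ps − P* = 10100/117 − 9460/117 = 640/117.
So producers capture (640/117)/20 = 32/117 of each unit of subsidy.

Producer share = 32/117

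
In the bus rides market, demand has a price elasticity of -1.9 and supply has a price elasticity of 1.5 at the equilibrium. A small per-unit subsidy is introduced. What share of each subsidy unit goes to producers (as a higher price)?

Producer share = 19/34

For a small subsidy around the equilibrium, the benefit split depends on the relative slopes, which at a point are proportional to the elasticities.
Buyer share = εs/(εs + |εd|) = 1.5/(1.5 + 1.9) = 15/34; seller share = |εd|/(εs + |εd|) = 19/34.
So producers capture 19/34 of the subsidy.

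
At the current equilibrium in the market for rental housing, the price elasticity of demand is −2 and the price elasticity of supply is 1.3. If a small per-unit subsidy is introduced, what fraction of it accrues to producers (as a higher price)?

For a small subsidy around the equilibrium, the benefit split depends on the relative slopes, which at a point are proportional to the elasticities.
Buyer share = εs/(εs + |εd|) = 1.3/(1.3 + 2) = 13/33; seller share = |εd|/(εs + |εd|) = 20/33.
So producers capture 20/33 of the subsidy.

Producer share = 20/33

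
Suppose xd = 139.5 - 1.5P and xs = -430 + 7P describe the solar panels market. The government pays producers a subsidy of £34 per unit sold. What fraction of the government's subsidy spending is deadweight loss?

DWL / government spending = 7/27

Pre-subsidy: 139.5 - 1.5P = -430 + 7P gives P* = 67, x* = 39.
With the subsidy, sellers receive Ps = Pb + 34 for each unit, where Pb is the price buyers pay.
Supply in terms of Pb becomes xs = -430 + 7(Pb + 34) = -192 + 7Pb. Setting this equal to demand: 139.5 - 1.5Pb = -192 + 7Pb, so Pb = 39.
Sellers receive Ps = 39 + 34 = 73; x' = 139.5 − 1.5·39 = 81.
ΔCS = ½(39 + 81)(67 − 39) = 1680; ΔPS = ½(39 + 81)(73 − 67) = 360.
Government spending = 34 × 81 = 2754.
DWL = ½ × 34 × (81 − 39) = 714; fraction = 714 / 2754 = 7/27.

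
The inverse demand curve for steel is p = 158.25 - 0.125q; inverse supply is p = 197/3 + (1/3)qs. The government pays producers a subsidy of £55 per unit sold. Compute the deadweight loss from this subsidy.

Deadweight loss = £3300

Pre-subsidy: 158.25 - 0.125q = 197/3 + (1/3)q gives q* = 202 and p* = 133.
With the subsidy, sellers receive ps = pb + 55 for each unit, where pb is the price buyers pay.
On the curves, pb = 158.25 - 0.125q and ps = 197/3 + (1/3)q; the wedge ps − pb = 55 gives 197/3 + (1/3)q − (158.25 - 0.125q) = 55, so q' = 322.
Then pb = 158.25 − 0.125·322 = 118 and ps = 197/3 + (1/3)·322 = 173.
The subsidy expands output by 322 − 202 = 120 past the efficient level; on those units the gap between marginal cost and willingness to pay runs from 0 up to 55.
DWL = ½ × 55 × 120 = 3300.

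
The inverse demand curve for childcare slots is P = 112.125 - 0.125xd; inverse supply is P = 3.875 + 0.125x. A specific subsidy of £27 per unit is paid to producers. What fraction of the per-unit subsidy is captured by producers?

Pre-subsidy: 112.125 - 0.125x = 3.875 + 0.125x gives x* = 433 and P* = 58.
With the subsidy, sellers receive Ps = Pb + 27 for each unit, where Pb is the price buyers pay.
On the curves, Pb = 112.125 - 0.125x and Ps = 3.875 + 0.125x; the wedge Ps − Pb = 27 gives 3.875 + 0.125x − (112.125 - 0.125x) = 27, so x' = 541.
Then Pb = 112.125 − 0.125·541 = 44.5 and Ps = 3.875 + 0.125·541 = 71.5.
Buyers' price falls by P* − Pb = 58 − 44.5 = 13.5; sellers' price rises by Ps − P* = 71.5 − 58 = 13.5.
So producers capture 13.5/27 = 0.5 of each unit of subsidy.

Producer share = 0.5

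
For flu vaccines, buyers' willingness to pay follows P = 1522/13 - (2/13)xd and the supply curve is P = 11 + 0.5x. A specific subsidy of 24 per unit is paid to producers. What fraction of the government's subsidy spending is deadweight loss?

Pre-subsidy: 1522/13 - (2/13)x = 11 + 0.5x gives x* = 2758/17 and P* = 1566/17.
With the subsidy, sellers receive Ps = Pb + 24 for each unit, where Pb is the price buyers pay.
On the curves, Pb = 1522/13 - (2/13)x and Ps = 11 + 0.5x; the wedge Ps − Pb = 24 gives 11 + 0.5x − (1522/13 - (2/13)x) = 24, so x' = 3382/17.
Then Pb = 1522/13 − (2/13)·(3382/17) = 1470/17 and Ps = 11 + 0.5·(3382/17) = 1878/17.
ΔCS = ½(2758/17 + 3382/17)(1566/17 − 1470/17) = 294720/289; ΔPS = ½(2758/17 + 3382/17)(1878/17 − 1566/17) = 957840/289.
Government spending = 24 × 3382/17 = 81168/17.
DWL = ½ × 24 × (3382/17 − 2758/17) = 7488/17; fraction = (7488/17) / (81168/17) = 156/1691.

DWL / government spending = 156/1691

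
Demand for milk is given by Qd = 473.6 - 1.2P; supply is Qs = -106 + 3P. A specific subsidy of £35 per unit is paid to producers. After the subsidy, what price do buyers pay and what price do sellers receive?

Buyers pay £113; sellers receive £148

Pre-subsidy: 473.6 - 1.2P = -106 + 3P gives P* = 138, Q* = 308.
With the subsidy, sellers receive Ps = Pb + 35 for each unit, where Pb is the price buyers pay.
Supply in terms of Pb becomes Qs = -106 + 3(Pb + 35) = -1 + 3Pb. Setting this equal to demand: 473.6 - 1.2Pb = -1 + 3Pb, so Pb = 113.
Sellers receive Ps = 113 + 35 = 148; Q' = 473.6 − 1.2·113 = 338.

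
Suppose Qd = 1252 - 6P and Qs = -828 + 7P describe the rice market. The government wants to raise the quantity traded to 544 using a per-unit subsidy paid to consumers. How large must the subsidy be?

At Q = 544, invert demand for the buyer price: Pb = (1252 − 544)/6 = 118; invert supply for the seller price: Ps = (544 − (-828))/7 = 196.
The subsidy must fill the gap: s = Ps − Pb = 196 − 118 = 78.

Required subsidy s = 78 per unit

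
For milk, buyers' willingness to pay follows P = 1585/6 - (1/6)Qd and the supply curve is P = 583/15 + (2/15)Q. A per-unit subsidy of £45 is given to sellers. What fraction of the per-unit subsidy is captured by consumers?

Consumer share = 5/9

Pre-subsidy: 1585/6 - (1/6)Q = 583/15 + (2/15)Q gives Q* = 751 and P* = 139.
With the subsidy, sellers receive Ps = Pb + 45 for each unit, where Pb is the price buyers pay.
On the curves, Pb = 1585/6 - (1/6)Q and Ps = 583/15 + (2/15)Q; the wedge Ps − Pb = 45 gives 583/15 + (2/15)Q − (1585/6 - (1/6)Q) = 45, so Q' = 901.
Then Pb = 1585/6 − (1/6)·901 = 114 and Ps = 583/15 + (2/15)·901 = 159.
Buyers' price falls by P* − Pb = 139 − 114 = 25; sellers' price rises by Ps − P* = 159 − 139 = 20.
So consumers capture 25/45 = 5/9 of each unit of subsidy.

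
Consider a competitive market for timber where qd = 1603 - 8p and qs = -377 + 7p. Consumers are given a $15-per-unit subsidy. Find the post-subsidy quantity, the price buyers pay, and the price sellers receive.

Pre-subsidy: 1603 - 8p = -377 + 7p gives p* = 132, q* = 547.
With the rebate, buyers effectively pay pb = ps − 15, where ps is the price sellers receive.
Demand in terms of ps becomes qd = 1603 − 8(ps − 15) = 1723 - 8ps. Setting this equal to supply: 1723 - 8ps = -377 + 7ps, so ps = 140.
Buyers pay pb = 140 − 15 = 125; q' = -377 + 7·140 = 603.

q' = 603; buyers pay $125; sellers receive $140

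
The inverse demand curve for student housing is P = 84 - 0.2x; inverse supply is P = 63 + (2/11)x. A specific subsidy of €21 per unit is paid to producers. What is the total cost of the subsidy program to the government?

Pre-subsidy: 84 - 0.2x = 63 + (2/11)x gives x* = 55 and P* = 73.
With the subsidy, sellers receive Ps = Pb + 21 for each unit, where Pb is the price buyers pay.
On the curves, Pb = 84 - 0.2x and Ps = 63 + (2/11)x; the wedge Ps − Pb = 21 gives 63 + (2/11)x − (84 - 0.2x) = 21, so x' = 110.
Then Pb = 84 − 0.2·110 = 62 and Ps = 63 + (2/11)·110 = 83.
Government outlay = subsidy × quantity = 21 × 110 = 2310.

Government cost = €2310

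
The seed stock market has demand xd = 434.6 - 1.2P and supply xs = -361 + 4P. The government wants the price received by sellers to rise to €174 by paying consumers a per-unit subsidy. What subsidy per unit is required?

At a seller price of 174, quantity supplied is -361 + 4·174 = 335.
Buyers absorb 335 only when they pay Pb with 434.6 − 1.2·Pb = 335, i.e. Pb = 83.
s = Ps − Pb = 174 − 83 = 91.

Required subsidy s = €91 per unit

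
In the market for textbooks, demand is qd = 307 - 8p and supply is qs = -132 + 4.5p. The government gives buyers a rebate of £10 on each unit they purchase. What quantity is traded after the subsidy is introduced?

Pre-subsidy: 307 - 8p = -132 + 4.5p gives p* = 35.12, q* = 26.04.
With the rebate, buyers effectively pay pb = ps − 10, where ps is the price sellers receive.
Demand in terms of ps becomes qd = 307 − 8(ps − 10) = 387 - 8ps. Setting this equal to supply: 387 - 8ps = -132 + 4.5ps, so ps = 41.52.
Buyers pay pb = 41.52 − 10 = 31.52; q' = -132 + 4.5·41.52 = 54.84.

q' = 54.84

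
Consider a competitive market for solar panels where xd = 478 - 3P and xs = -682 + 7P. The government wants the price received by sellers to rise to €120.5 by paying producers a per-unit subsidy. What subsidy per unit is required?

Required subsidy s = €15 per unit

At a seller price of 120.5, quantity supplied is -682 + 7·120.5 = 161.5.
Buyers absorb 161.5 only when they pay Pb with 478 − 3·Pb = 161.5, i.e. Pb = 105.5.
s = Ps − Pb = 120.5 − 105.5 = 15.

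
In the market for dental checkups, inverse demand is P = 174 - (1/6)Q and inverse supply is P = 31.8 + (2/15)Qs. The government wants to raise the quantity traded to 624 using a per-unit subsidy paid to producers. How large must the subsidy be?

Required subsidy s = 45 per unit

At Q = 624, from the demand curve buyers pay Pb = 174 − (1/6)·624 = 70; from the supply curve sellers need Ps = 31.8 + (2/15)·624 = 115.
The subsidy must fill the gap: s = Ps − Pb = 115 − 70 = 45.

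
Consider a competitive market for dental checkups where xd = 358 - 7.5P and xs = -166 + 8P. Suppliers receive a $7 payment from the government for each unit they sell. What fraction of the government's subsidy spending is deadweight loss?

Pre-subsidy: 358 - 7.5P = -166 + 8P gives P* = 1048/31, x* = 3238/31.
With the subsidy, sellers receive Ps = Pb + 7 for each unit, where Pb is the price buyers pay.
Supply in terms of Pb becomes xs = -166 + 8(Pb + 7) = -110 + 8Pb. Setting this equal to demand: 358 - 7.5Pb = -110 + 8Pb, so Pb = 936/31.
Sellers receive Ps = 936/31 + 7 = 1153/31; x' = 358 − 7.5·(936/31) = 4078/31.
ΔCS = ½(3238/31 + 4078/31)(1048/31 − 936/31) = 13216/31; ΔPS = ½(3238/31 + 4078/31)(1153/31 − 1048/31) = 12390/31.
Government spending = 7 × 4078/31 = 28546/31.
DWL = ½ × 7 × (4078/31 − 3238/31) = 2940/31; fraction = (2940/31) / (28546/31) = 210/2039.

DWL / government spending = 210/2039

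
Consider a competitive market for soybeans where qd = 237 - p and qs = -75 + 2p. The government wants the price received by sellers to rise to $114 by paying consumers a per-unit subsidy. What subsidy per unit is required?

At a seller price of 114, quantity supplied is -75 + 2·114 = 153.
Buyers absorb 153 only when they pay pb with 237 − 1·pb = 153, i.e. pb = 84.
s = ps − pb = 114 − 84 = 30.

Required subsidy s = $30 per unit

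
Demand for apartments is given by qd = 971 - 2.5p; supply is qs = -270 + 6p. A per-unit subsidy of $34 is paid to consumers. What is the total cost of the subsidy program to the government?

Pre-subsidy: 971 - 2.5p = -270 + 6p gives p* = 146, q* = 606.
With the rebate, buyers effectively pay pb = ps − 34, where ps is the price sellers receive.
Demand in terms of ps becomes qd = 971 − 2.5(ps − 34) = 1056 - 2.5ps. Setting this equal to supply: 1056 - 2.5ps = -270 + 6ps, so ps = 156.
Buyers pay pb = 156 − 34 = 122; q' = -270 + 6·156 = 666.
Government outlay = subsidy × quantity = 34 × 666 = 22644.

Government cost = $22644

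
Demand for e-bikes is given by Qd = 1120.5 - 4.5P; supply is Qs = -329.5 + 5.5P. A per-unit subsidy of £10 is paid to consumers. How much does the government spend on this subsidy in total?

Pre-subsidy: 1120.5 - 4.5P = -329.5 + 5.5P gives P* = 145, Q* = 468.
With the rebate, buyers effectively pay Pb = Ps − 10, where Ps is the price sellers receive.
Demand in terms of Ps becomes Qd = 1120.5 − 4.5(Ps − 10) = 1165.5 - 4.5Ps. Setting this equal to supply: 1165.5 - 4.5Ps = -329.5 + 5.5Ps, so Ps = 149.5.
Buyers pay Pb = 149.5 − 10 = 139.5; Q' = -329.5 + 5.5·149.5 = 492.75.
Government outlay = subsidy × quantity = 10 × 492.75 = 4927.5.

Government cost = £4927.5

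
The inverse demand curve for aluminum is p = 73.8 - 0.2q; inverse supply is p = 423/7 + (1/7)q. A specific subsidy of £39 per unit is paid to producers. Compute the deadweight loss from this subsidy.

Pre-subsidy: 73.8 - 0.2q = 423/7 + (1/7)q gives q* = 39 and p* = 66.
With the subsidy, sellers receive ps = pb + 39 for each unit, where pb is the price buyers pay.
On the curves, pb = 73.8 - 0.2q and ps = 423/7 + (1/7)q; the wedge ps − pb = 39 gives 423/7 + (1/7)q − (73.8 - 0.2q) = 39, so q' = 152.75.
Then pb = 73.8 − 0.2·152.75 = 43.25 and ps = 423/7 + (1/7)·152.75 = 82.25.
The subsidy expands output by 152.75 − 39 = 113.75 past the efficient level; on those units the gap between marginal cost and willingness to pay runs from 0 up to 39.
DWL = ½ × 39 × 113.75 = 2218.125.

Deadweight loss = £2218.125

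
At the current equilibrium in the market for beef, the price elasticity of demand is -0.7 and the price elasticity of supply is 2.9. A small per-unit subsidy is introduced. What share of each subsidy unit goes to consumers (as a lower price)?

For a small subsidy around the equilibrium, the benefit split depends on the relative slopes, which at a point are proportional to the elasticities.
Buyer share = εs/(εs + |εd|) = 2.9/(2.9 + 0.7) = 29/36; seller share = |εd|/(εs + |εd|) = 7/36.

Consumer share = 29/36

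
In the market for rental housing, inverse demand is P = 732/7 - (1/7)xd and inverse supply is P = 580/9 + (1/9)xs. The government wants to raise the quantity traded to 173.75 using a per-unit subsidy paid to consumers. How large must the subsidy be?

At x = 173.75, from the demand curve buyers pay Pb = 732/7 − (1/7)·173.75 = 79.75; from the supply curve sellers need Ps = 580/9 + (1/9)·173.75 = 83.75.
The subsidy must fill the gap: s = Ps − Pb = 83.75 − 79.75 = 4.

Required subsidy s = 4 per unit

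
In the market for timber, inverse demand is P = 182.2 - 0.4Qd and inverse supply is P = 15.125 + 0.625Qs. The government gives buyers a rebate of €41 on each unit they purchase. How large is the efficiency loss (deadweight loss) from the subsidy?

Pre-subsidy: 182.2 - 0.4Q = 15.125 + 0.625Q gives Q* = 163 and P* = 117.
With the rebate, buyers effectively pay Pb = Ps − 41, where Ps is the price sellers receive.
On the curves, Pb = 182.2 - 0.4Q and Ps = 15.125 + 0.625Q; the wedge Ps − Pb = 41 gives 15.125 + 0.625Q − (182.2 - 0.4Q) = 41, so Q' = 203.
Then Pb = 182.2 − 0.4·203 = 101 and Ps = 15.125 + 0.625·203 = 142.
The subsidy expands output by 203 − 163 = 40 past the efficient level; on those units the gap between marginal cost and willingness to pay runs from 0 up to 41.
DWL = ½ × 41 × 40 = 820.

Deadweight loss = €820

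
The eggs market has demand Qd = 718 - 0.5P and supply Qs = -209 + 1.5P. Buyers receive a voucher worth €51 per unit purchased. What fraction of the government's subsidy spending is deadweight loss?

Pre-subsidy: 718 - 0.5P = -209 + 1.5P gives P* = 463.5, Q* = 486.25.
With the rebate, buyers effectively pay Pb = Ps − 51, where Ps is the price sellers receive.
Demand in terms of Ps becomes Qd = 718 − 0.5(Ps − 51) = 743.5 - 0.5Ps. Setting this equal to supply: 743.5 - 0.5Ps = -209 + 1.5Ps, so Ps = 476.25.
Buyers pay Pb = 476.25 − 51 = 425.25; Q' = -209 + 1.5·476.25 = 505.375.
ΔCS = ½(486.25 + 505.375)(463.5 − 425.25) = 18964.828125; ΔPS = ½(486.25 + 505.375)(476.25 − 463.5) = 6321.609375.
Government spending = 51 × 505.375 = 25774.125.
DWL = ½ × 51 × (505.375 − 486.25) = 487.6875; fraction = 487.6875 / 25774.125 = 153/8086.

DWL / government spending = 153/8086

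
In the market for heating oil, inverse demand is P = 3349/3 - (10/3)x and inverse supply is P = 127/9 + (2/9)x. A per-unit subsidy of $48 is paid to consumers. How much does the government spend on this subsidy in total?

Pre-subsidy: 3349/3 - (10/3)x = 127/9 + (2/9)x gives x* = 310 and P* = 83.
With the rebate, buyers effectively pay Pb = Ps − 48, where Ps is the price sellers receive.
On the curves, Pb = 3349/3 - (10/3)x and Ps = 127/9 + (2/9)x; the wedge Ps − Pb = 48 gives 127/9 + (2/9)x − (3349/3 - (10/3)x) = 48, so x' = 323.5.
Then Pb = 3349/3 − (10/3)·323.5 = 38 and Ps = 127/9 + (2/9)·323.5 = 86.
Government outlay = subsidy × quantity = 48 × 323.5 = 15528.

Government cost = $15528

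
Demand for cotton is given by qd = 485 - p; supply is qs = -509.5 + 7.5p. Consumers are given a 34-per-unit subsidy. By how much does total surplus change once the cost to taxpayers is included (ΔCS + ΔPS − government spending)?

Pre-subsidy: 485 - p = -509.5 + 7.5p gives p* = 117, q* = 368.
With the rebate, buyers effectively pay pb = ps − 34, where ps is the price sellers receive.
Demand in terms of ps becomes qd = 485 − 1(ps − 34) = 519 - ps. Setting this equal to supply: 519 - ps = -509.5 + 7.5ps, so ps = 121.
Buyers pay pb = 121 − 34 = 87; q' = -509.5 + 7.5·121 = 398.
ΔCS = ½(368 + 398)(117 − 87) = 11490; ΔPS = ½(368 + 398)(121 − 117) = 1532.
Government spending = 34 × 398 = 13532.
Net change = 11490 + 1532 − 13532 = -510. The loss equals the DWL triangle ½·34·30.

Net change in total surplus = -510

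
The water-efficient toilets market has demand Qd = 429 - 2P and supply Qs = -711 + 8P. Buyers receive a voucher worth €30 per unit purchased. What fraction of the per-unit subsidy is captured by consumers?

Pre-subsidy: 429 - 2P = -711 + 8P gives P* = 114, Q* = 201.
With the rebate, buyers effectively pay Pb = Ps − 30, where Ps is the price sellers receive.
Demand in terms of Ps becomes Qd = 429 − 2(Ps − 30) = 489 - 2Ps. Setting this equal to supply: 489 - 2Ps = -711 + 8Ps, so Ps = 120.
Buyers pay Pb = 120 − 30 = 90; Q' = -711 + 8·120 = 249.
Buyers' price falls by P* − Pb = 114 − 90 = 24; sellers' price rises by Ps − P* = 120 − 114 = 6.
So consumers capture 24/30 = 0.8 of each unit of subsidy.

Consumer share = 0.8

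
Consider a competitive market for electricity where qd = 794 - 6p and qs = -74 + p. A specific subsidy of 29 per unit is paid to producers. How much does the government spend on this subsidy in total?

Government cost = 15196/7

Pre-subsidy: 794 - 6p = -74 + p gives p* = 124, q* = 50.
With the subsidy, sellers receive ps = pb + 29 for each unit, where pb is the price buyers pay.
Supply in terms of pb becomes qs = -74 + 1(pb + 29) = -45 + pb. Setting this equal to demand: 794 - 6pb = -45 + pb, so pb = 839/7.
Sellers receive ps = 839/7 + 29 = 1042/7; q' = 794 − 6·(839/7) = 524/7.
Government outlay = subsidy × quantity = 29 × 524/7 = 15196/7.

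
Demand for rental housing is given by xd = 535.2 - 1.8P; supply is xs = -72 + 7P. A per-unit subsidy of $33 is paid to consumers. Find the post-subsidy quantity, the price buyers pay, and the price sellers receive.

Pre-subsidy: 535.2 - 1.8P = -72 + 7P gives P* = 69, x* = 411.
With the rebate, buyers effectively pay Pb = Ps − 33, where Ps is the price sellers receive.
Demand in terms of Ps becomes xd = 535.2 − 1.8(Ps − 33) = 594.6 - 1.8Ps. Setting this equal to supply: 594.6 - 1.8Ps = -72 + 7Ps, so Ps = 75.75.
Buyers pay Pb = 75.75 − 33 = 42.75; x' = -72 + 7·75.75 = 458.25.

x' = 458.25; buyers pay $42.75; sellers receive $75.75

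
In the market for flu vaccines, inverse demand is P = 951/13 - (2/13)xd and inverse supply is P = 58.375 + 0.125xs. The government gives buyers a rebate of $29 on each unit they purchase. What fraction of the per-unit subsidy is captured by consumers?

Pre-subsidy: 951/13 - (2/13)x = 58.375 + 0.125x gives x* = 53 and P* = 65.
With the rebate, buyers effectively pay Pb = Ps − 29, where Ps is the price sellers receive.
On the curves, Pb = 951/13 - (2/13)x and Ps = 58.375 + 0.125x; the wedge Ps − Pb = 29 gives 58.375 + 0.125x − (951/13 - (2/13)x) = 29, so x' = 157.
Then Pb = 951/13 − (2/13)·157 = 49 and Ps = 58.375 + 0.125·157 = 78.
Buyers' price falls by P* − Pb = 65 − 49 = 16; sellers' price rises by Ps − P* = 78 − 65 = 13.
So consumers capture 16/29 = 16/29 of each unit of subsidy.

Consumer share = 16/29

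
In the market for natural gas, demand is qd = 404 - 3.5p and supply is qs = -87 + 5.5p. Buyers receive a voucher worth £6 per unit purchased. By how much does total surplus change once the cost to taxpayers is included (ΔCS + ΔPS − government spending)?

Pre-subsidy: 404 - 3.5p = -87 + 5.5p gives p* = 491/9, q* = 3835/18.
With the rebate, buyers effectively pay pb = ps − 6, where ps is the price sellers receive.
Demand in terms of ps becomes qd = 404 − 3.5(ps − 6) = 425 - 3.5ps. Setting this equal to supply: 425 - 3.5ps = -87 + 5.5ps, so ps = 512/9.
Buyers pay pb = 512/9 − 6 = 458/9; q' = -87 + 5.5·(512/9) = 2033/9.
ΔCS = ½(3835/18 + 2033/9)(491/9 − 458/9) = 86911/108; ΔPS = ½(3835/18 + 2033/9)(512/9 − 491/9) = 55307/108.
Government spending = 6 × 2033/9 = 4066/3.
Net change = 86911/108 + 55307/108 − 4066/3 = -38.5. The loss equals the DWL triangle ½·6·77/6.

Net change in total surplus = -£38.5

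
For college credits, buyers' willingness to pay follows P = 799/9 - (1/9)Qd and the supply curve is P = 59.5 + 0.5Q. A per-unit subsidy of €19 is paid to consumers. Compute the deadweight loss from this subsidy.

Deadweight loss = 3249/11

Pre-subsidy: 799/9 - (1/9)Q = 59.5 + 0.5Q gives Q* = 527/11 and P* = 918/11.
With the rebate, buyers effectively pay Pb = Ps − 19, where Ps is the price sellers receive.
On the curves, Pb = 799/9 - (1/9)Q and Ps = 59.5 + 0.5Q; the wedge Ps − Pb = 19 gives 59.5 + 0.5Q − (799/9 - (1/9)Q) = 19, so Q' = 79.
Then Pb = 799/9 − (1/9)·79 = 80 and Ps = 59.5 + 0.5·79 = 99.
The subsidy expands output by 79 − 527/11 = 342/11 past the efficient level; on those units the gap between marginal cost and willingness to pay runs from 0 up to 19.
DWL = ½ × 19 × 342/11 = 3249/11.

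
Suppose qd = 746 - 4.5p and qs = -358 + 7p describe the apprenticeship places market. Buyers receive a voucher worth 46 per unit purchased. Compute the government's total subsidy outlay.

Pre-subsidy: 746 - 4.5p = -358 + 7p gives p* = 96, q* = 314.
With the rebate, buyers effectively pay pb = ps − 46, where ps is the price sellers receive.
Demand in terms of ps becomes qd = 746 − 4.5(ps − 46) = 953 - 4.5ps. Setting this equal to supply: 953 - 4.5ps = -358 + 7ps, so ps = 114.
Buyers pay pb = 114 − 46 = 68; q' = -358 + 7·114 = 440.
Government outlay = subsidy × quantity = 46 × 440 = 20240.

Government cost = 20240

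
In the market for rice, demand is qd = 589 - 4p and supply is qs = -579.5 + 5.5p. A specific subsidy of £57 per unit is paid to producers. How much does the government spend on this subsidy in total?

Government cost = £13053

Pre-subsidy: 589 - 4p = -579.5 + 5.5p gives p* = 123, q* = 97.
With the subsidy, sellers receive ps = pb + 57 for each unit, where pb is the price buyers pay.
Supply in terms of pb becomes qs = -579.5 + 5.5(pb + 57) = -266 + 5.5pb. Setting this equal to demand: 589 - 4pb = -266 + 5.5pb, so pb = 90.
Sellers receive ps = 90 + 57 = 147; q' = 589 − 4·90 = 229.
Government outlay = subsidy × quantity = 57 × 229 = 13053.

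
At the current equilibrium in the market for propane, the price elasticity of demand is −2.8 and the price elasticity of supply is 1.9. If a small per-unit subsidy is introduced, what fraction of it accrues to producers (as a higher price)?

For a small subsidy around the equilibrium, the benefit split depends on the relative slopes, which at a point are proportional to the elasticities.
Buyer share = εs/(εs + |εd|) = 1.9/(1.9 + 2.8) = 19/47; seller share = |εd|/(εs + |εd|) = 28/47.
So producers capture 28/47 of the subsidy.

Producer share = 28/47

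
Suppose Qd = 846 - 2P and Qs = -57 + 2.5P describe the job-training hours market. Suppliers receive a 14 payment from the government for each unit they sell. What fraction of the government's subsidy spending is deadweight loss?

DWL / government spending = 35/2071

Pre-subsidy: 846 - 2P = -57 + 2.5P gives P* = 602/3, Q* = 1334/3.
With the subsidy, sellers receive Ps = Pb + 14 for each unit, where Pb is the price buyers pay.
Supply in terms of Pb becomes Qs = -57 + 2.5(Pb + 14) = -22 + 2.5Pb. Setting this equal to demand: 846 - 2Pb = -22 + 2.5Pb, so Pb = 1736/9.
Sellers receive Ps = 1736/9 + 14 = 1862/9; Q' = 846 − 2·(1736/9) = 4142/9.
ΔCS = ½(1334/3 + 4142/9)(602/3 − 1736/9) = 285040/81; ΔPS = ½(1334/3 + 4142/9)(1862/9 − 602/3) = 228032/81.
Government spending = 14 × 4142/9 = 57988/9.
DWL = ½ × 14 × (4142/9 − 1334/3) = 980/9; fraction = (980/9) / (57988/9) = 35/2071.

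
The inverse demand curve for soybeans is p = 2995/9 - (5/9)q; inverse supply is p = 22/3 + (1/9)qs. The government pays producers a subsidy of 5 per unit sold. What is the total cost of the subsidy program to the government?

Government cost = 7435/3

Pre-subsidy: 2995/9 - (5/9)q = 22/3 + (1/9)q gives q* = 2929/6 and p* = 3325/54.
With the subsidy, sellers receive ps = pb + 5 for each unit, where pb is the price buyers pay.
On the curves, pb = 2995/9 - (5/9)q and ps = 22/3 + (1/9)q; the wedge ps − pb = 5 gives 22/3 + (1/9)q − (2995/9 - (5/9)q) = 5, so q' = 1487/3.
Then pb = 2995/9 − (5/9)·(1487/3) = 1550/27 and ps = 22/3 + (1/9)·(1487/3) = 1685/27.
Government outlay = subsidy × quantity = 5 × 1487/3 = 7435/3.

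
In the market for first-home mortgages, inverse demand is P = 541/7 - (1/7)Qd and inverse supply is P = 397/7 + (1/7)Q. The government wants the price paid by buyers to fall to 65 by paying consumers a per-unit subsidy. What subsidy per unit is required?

At a buyer price of 65, quantity demanded is 541 − 7·65 = 86.
Sellers supply 86 only when they receive Ps = 397/7 + (1/7)·86 = 69.
s = Ps − Pb = 69 − 65 = 4.

Required subsidy s = 4 per unit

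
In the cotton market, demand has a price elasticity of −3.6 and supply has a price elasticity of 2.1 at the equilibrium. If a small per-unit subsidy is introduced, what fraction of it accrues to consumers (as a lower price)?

Consumer share = 7/19

For a small subsidy around the equilibrium, the benefit split depends on the relative slopes, which at a point are proportional to the elasticities.
Buyer share = εs/(εs + |εd|) = 2.1/(2.1 + 3.6) = 7/19; seller share = |εd|/(εs + |εd|) = 12/19.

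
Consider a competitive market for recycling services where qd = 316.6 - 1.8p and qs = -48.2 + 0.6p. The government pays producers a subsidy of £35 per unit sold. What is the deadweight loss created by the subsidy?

Deadweight loss = £275.625

Pre-subsidy: 316.6 - 1.8p = -48.2 + 0.6p gives p* = 152, q* = 43.
With the subsidy, sellers receive ps = pb + 35 for each unit, where pb is the price buyers pay.
Supply in terms of pb becomes qs = -48.2 + 0.6(pb + 35) = -27.2 + 0.6pb. Setting this equal to demand: 316.6 - 1.8pb = -27.2 + 0.6pb, so pb = 143.25.
Sellers receive ps = 143.25 + 35 = 178.25; q' = 316.6 − 1.8·143.25 = 58.75.
The subsidy expands output by 58.75 − 43 = 15.75 past the efficient level; on those units the gap between marginal cost and willingness to pay runs from 0 up to 35.
DWL = ½ × 35 × 15.75 = 275.625.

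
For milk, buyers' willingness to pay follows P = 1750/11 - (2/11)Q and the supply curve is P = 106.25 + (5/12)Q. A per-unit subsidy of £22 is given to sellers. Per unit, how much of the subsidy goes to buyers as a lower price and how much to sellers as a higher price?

Buyers gain 528/79 per unit; sellers gain 1210/79 per unit

Pre-subsidy: 1750/11 - (2/11)Q = 106.25 + (5/12)Q gives Q* = 6975/79 and P* = 11300/79.
With the subsidy, sellers receive Ps = Pb + 22 for each unit, where Pb is the price buyers pay.
On the curves, Pb = 1750/11 - (2/11)Q and Ps = 106.25 + (5/12)Q; the wedge Ps − Pb = 22 gives 106.25 + (5/12)Q − (1750/11 - (2/11)Q) = 22, so Q' = 9879/79.
Then Pb = 1750/11 − (2/11)·(9879/79) = 10772/79 and Ps = 106.25 + (5/12)·(9879/79) = 12510/79.
Buyers' price falls by P* − Pb = 11300/79 − 10772/79 = 528/79; sellers' price rises by Ps − P* = 12510/79 − 11300/79 = 1210/79.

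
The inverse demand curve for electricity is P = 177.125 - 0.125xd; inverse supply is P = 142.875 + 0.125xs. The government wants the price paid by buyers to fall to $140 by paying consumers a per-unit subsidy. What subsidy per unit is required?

At a buyer price of 140, quantity demanded is 1417 − 8·140 = 297.
Sellers supply 297 only when they receive Ps = 142.875 + 0.125·297 = 180.
s = Ps − Pb = 180 − 140 = 40.

Required subsidy s = $40 per unit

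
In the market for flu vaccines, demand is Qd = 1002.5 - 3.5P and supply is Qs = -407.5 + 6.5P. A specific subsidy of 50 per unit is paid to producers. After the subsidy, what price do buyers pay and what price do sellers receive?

Buyers pay 108.5; sellers receive 158.5

Pre-subsidy: 1002.5 - 3.5P = -407.5 + 6.5P gives P* = 141, Q* = 509.
With the subsidy, sellers receive Ps = Pb + 50 for each unit, where Pb is the price buyers pay.
Supply in terms of Pb becomes Qs = -407.5 + 6.5(Pb + 50) = -82.5 + 6.5Pb. Setting this equal to demand: 1002.5 - 3.5Pb = -82.5 + 6.5Pb, so Pb = 108.5.
Sellers receive Ps = 108.5 + 50 = 158.5; Q' = 1002.5 − 3.5·108.5 = 622.75.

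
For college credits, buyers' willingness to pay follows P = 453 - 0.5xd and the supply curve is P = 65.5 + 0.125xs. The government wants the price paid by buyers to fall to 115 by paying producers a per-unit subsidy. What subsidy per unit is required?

At a buyer price of 115, quantity demanded is 906 − 2·115 = 676.
Sellers supply 676 only when they receive Ps = 65.5 + 0.125·676 = 150.
s = Ps − Pb = 150 − 115 = 35.

Required subsidy s = 35 per unit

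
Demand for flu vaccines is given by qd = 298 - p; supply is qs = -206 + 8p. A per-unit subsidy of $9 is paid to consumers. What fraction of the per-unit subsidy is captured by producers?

Producer share = 1/9

Pre-subsidy: 298 - p = -206 + 8p gives p* = 56, q* = 242.
With the rebate, buyers effectively pay pb = ps − 9, where ps is the price sellers receive.
Demand in terms of ps becomes qd = 298 − 1(ps − 9) = 307 - ps. Setting this equal to supply: 307 - ps = -206 + 8ps, so ps = 57.
Buyers pay pb = 57 − 9 = 48; q' = -206 + 8·57 = 250.
Buyers' price falls by p* − pb = 56 − 48 = 8; sellers' price rises by ps − p* = 57 − 56 = 1.
So producers capture 1/9 = 1/9 of each unit of subsidy.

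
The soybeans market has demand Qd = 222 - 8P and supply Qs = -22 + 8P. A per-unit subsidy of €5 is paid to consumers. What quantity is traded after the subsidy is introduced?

Q' = 120

Pre-subsidy: 222 - 8P = -22 + 8P gives P* = 15.25, Q* = 100.
With the rebate, buyers effectively pay Pb = Ps − 5, where Ps is the price sellers receive.
Demand in terms of Ps becomes Qd = 222 − 8(Ps − 5) = 262 - 8Ps. Setting this equal to supply: 262 - 8Ps = -22 + 8Ps, so Ps = 17.75.
Buyers pay Pb = 17.75 − 5 = 12.75; Q' = -22 + 8·17.75 = 120.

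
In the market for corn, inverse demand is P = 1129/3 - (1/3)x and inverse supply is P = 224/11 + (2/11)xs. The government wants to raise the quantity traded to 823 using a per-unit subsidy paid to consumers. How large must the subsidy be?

At x = 823, from the demand curve buyers pay Pb = 1129/3 − (1/3)·823 = 102; from the supply curve sellers need Ps = 224/11 + (2/11)·823 = 170.
The subsidy must fill the gap: s = Ps − Pb = 170 − 102 = 68.

Required subsidy s = 68 per unit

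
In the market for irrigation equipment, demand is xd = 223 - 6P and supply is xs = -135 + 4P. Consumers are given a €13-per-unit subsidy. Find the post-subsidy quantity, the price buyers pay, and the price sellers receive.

Pre-subsidy: 223 - 6P = -135 + 4P gives P* = 35.8, x* = 8.2.
With the rebate, buyers effectively pay Pb = Ps − 13, where Ps is the price sellers receive.
Demand in terms of Ps becomes xd = 223 − 6(Ps − 13) = 301 - 6Ps. Setting this equal to supply: 301 - 6Ps = -135 + 4Ps, so Ps = 43.6.
Buyers pay Pb = 43.6 − 13 = 30.6; x' = -135 + 4·43.6 = 39.4.

x' = 39.4; buyers pay €30.6; sellers receive €43.6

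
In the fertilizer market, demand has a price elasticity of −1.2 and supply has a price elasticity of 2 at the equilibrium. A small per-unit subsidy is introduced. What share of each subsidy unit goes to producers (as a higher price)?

Producer share = 0.375

For a small subsidy around the equilibrium, the benefit split depends on the relative slopes, which at a point are proportional to the elasticities.
Buyer share = εs/(εs + |εd|) = 2/(2 + 1.2) = 0.625; seller share = |εd|/(εs + |εd|) = 0.375.
So producers capture 0.375 of the subsidy.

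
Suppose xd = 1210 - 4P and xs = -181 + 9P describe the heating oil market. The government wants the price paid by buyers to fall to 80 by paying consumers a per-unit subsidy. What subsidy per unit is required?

Required subsidy s = 39 per unit

At a buyer price of 80, quantity demanded is 1210 − 4·80 = 890.
Sellers supply 890 only when they receive Ps with -181 + 9·Ps = 890, i.e. Ps = 119.
s = Ps − Pb = 119 − 80 = 39.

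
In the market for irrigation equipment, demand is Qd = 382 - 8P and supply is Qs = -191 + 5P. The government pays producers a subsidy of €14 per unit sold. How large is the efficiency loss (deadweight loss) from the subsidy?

Pre-subsidy: 382 - 8P = -191 + 5P gives P* = 573/13, Q* = 382/13.
With the subsidy, sellers receive Ps = Pb + 14 for each unit, where Pb is the price buyers pay.
Supply in terms of Pb becomes Qs = -191 + 5(Pb + 14) = -121 + 5Pb. Setting this equal to demand: 382 - 8Pb = -121 + 5Pb, so Pb = 503/13.
Sellers receive Ps = 503/13 + 14 = 685/13; Q' = 382 − 8·(503/13) = 942/13.
The subsidy expands output by 942/13 − 382/13 = 560/13 past the efficient level; on those units the gap between marginal cost and willingness to pay runs from 0 up to 14.
DWL = ½ × 14 × 560/13 = 3920/13.

Deadweight loss = 3920/13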